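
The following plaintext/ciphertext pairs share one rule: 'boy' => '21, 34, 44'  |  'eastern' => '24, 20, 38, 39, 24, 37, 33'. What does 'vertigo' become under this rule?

b is letter #2 and maps to 21: an offset of 19. The number is (letter's place in the alphabet, a=1) + 19.
Applying it to vertigo: v=22→41, e=5→24, r=18→37, t=20→39, i=9→28, g=7→26, o=15→34.

41, 24, 37, 39, 28, 26, 34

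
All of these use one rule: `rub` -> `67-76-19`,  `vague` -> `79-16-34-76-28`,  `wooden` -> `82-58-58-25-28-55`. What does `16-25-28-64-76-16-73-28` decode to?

adequate

r(#18)→67 and u(#21)→76: differences scale by 3, so n = 3·pos + 13. The formula is n = 3×(alphabet index, a=1) + 13.
Reversing it on 16-25-28-64-76-16-73-28: 16→(16−13)÷3=1=a, 25→(25−13)÷3=4=d, 28→(28−13)÷3=5=e, 64→(64−13)÷3=17=q, 76→(76−13)÷3=21=u, 16→(16−13)÷3=1=a, 73→(73−13)÷3=20=t, 28→(28−13)÷3=5=e.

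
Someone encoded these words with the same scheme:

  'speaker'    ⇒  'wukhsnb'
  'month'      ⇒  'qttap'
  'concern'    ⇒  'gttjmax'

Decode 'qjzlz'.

meter

In speaker: s→w is +4, p→u is +5, e→k is +6, a→h is +7 — the shift increases by 1 each position. Each letter shifts forward by (position + 4), i.e. 4, 5, 6, … — the shift grows by one for each successive letter.
Reversing it on qjzlz: q−4=m, j−5=e, z−6=t, l−7=e, z−8=r.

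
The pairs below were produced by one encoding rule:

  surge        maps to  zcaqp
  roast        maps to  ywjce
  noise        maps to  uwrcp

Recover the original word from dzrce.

Letter i (0-indexed) is shifted by i+7, so successive shifts are 7, 8, 9, ….
Decoding dzrce: d−7=w, z−8=r, r−9=i, c−10=s, e−11=t.

wrist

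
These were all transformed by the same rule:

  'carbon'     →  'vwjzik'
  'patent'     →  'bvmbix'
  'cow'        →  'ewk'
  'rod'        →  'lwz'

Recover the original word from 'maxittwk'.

Read the word backwards and shift each letter +8.
Reversing it on maxittwk: shift back: m−8=e, a−8=s, x−8=p, i−8=a, t−8=l, t−8=l, w−8=o, k−8=c → espalloc; then reverse → collapse.

collapse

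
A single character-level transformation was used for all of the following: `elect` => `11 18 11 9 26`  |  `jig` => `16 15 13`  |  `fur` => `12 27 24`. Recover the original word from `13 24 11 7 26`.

great

e is letter #5 and maps to 11: an offset of 6. Letters become their 1-based position plus 6 (so a→7, b→8, …).
Decoding 13 24 11 7 26: 13→(13−6)÷1=7=g, 24→(24−6)÷1=18=r, 11→(11−6)÷1=5=e, 7→(7−6)÷1=1=a, 26→(26−6)÷1=20=t.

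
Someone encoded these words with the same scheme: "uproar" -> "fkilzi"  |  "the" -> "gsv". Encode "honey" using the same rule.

slmvb

This is the alphabet-reversal cipher (Atbash): a becomes z, b becomes y, etc.
Applying it to honey: h↔s, o↔l, n↔m, e↔v, y↔b.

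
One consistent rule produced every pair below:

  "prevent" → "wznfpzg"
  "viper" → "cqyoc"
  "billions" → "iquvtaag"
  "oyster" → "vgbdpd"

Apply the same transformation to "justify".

qcbdtrl

The shift increases by 1 at each position, starting from +7: 7, 8, 9, ….
Applying it to justify: j+7=q, u+8=c, s+9=b, t+10=d, i+11=t, f+12=r, y+13=l.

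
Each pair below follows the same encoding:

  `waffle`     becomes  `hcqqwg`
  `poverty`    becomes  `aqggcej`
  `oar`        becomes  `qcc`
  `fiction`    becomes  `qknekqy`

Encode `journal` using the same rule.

uqwcycw

The shift depends on letter class: consonant w→h is +11, but vowel a→c is +2. Two shifts are in play — +2 for a/e/i/o/u, +11 for every other letter.
Applying it to journal: j(cons)+11=u, o(vowel)+2=q, u(vowel)+2=w, r(cons)+11=c, n(cons)+11=y, a(vowel)+2=c, l(cons)+11=w.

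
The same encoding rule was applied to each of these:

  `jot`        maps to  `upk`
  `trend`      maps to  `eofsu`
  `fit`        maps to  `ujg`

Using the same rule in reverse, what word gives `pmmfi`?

Two steps: reverse the string, then apply a Caesar shift of +1.
Reversing it on pmmfi: shift back: p−1=o, m−1=l, m−1=l, f−1=e, i−1=h → olleh; then reverse → hello.

hello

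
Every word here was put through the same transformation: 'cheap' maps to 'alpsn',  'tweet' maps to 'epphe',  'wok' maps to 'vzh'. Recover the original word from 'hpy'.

The output letters match the input read backwards, each shifted +11: cheap reversed is paehc. Read the word backwards and shift each letter +11.
Reversing it on hpy: shift back: h−11=w, p−11=e, y−11=n → wen; then reverse → new.

new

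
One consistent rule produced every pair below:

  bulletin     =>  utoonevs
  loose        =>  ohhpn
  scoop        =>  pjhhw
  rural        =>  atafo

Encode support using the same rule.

ptwwhae

b(1)→u(20) and u(20)→t(19) fit y≡15x+5 (mod 26); the inverse of 15 mod 26 is 7. Treating letters as 0–25, the rule is x ↦ 15x + 5 (mod 26).
Applying it to support: s(18)→15·18+5≡15=p; u(20)→15·20+5≡19=t; p(15)→15·15+5≡22=w; p(15)→15·15+5≡22=w; o(14)→15·14+5≡7=h; r(17)→15·17+5≡0=a; t(19)→15·19+5≡4=e (all mod 26).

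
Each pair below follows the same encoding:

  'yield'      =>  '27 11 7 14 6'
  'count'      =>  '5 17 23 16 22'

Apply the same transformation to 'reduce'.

y is letter #25 and maps to 27: an offset of 2. Each letter is replaced by its alphabet position (a=1..z=26) + 2.
On reduce: r=18→20, e=5→7, d=4→6, u=21→23, c=3→5, e=5→7.

20 7 6 23 5 7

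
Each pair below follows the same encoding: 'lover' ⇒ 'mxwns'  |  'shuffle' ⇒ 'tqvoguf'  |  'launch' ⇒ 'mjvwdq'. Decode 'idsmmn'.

Shifts by position in lover: pos 0: l→m (+1), pos 1: o→x (+9), pos 2: v→w (+1), pos 3: e→n (+9) — repeating every 2. It's a Vigenère-style cipher with numeric key [1,9]: position i shifts by key[i mod 2].
Reversing it on idsmmn: i−1=h, d−9=u, s−1=r, m−9=d, m−1=l, n−9=e.

hurdle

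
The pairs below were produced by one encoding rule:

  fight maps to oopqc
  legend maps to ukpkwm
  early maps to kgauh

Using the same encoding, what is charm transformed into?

The shift depends on letter class: consonant f→o is +9, but vowel i→o is +6. The rule splits by letter class: vowels +6, consonants +9.
Applying it to charm: c(cons)+9=l, h(cons)+9=q, a(vowel)+6=g, r(cons)+9=a, m(cons)+9=v.

lqgav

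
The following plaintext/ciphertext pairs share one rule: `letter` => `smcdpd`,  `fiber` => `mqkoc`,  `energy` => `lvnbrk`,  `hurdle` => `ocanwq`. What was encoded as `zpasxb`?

The shift increases by 1 at each position, starting from +7: 7, 8, 9, ….
Reversing it on zpasxb: z−7=s, p−8=h, a−9=r, s−10=i, x−11=m, b−12=p.

shrimp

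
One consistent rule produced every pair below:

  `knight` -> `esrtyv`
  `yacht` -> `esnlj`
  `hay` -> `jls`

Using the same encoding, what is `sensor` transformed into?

czdypd

The output letters match the input read backwards, each shifted +11: knight reversed is thgink. The word is reversed, then every letter is shifted forward by 11.
On sensor: reverse → rosnes; then shift: r+11=c, o+11=z, s+11=d, n+11=y, e+11=p, s+11=d.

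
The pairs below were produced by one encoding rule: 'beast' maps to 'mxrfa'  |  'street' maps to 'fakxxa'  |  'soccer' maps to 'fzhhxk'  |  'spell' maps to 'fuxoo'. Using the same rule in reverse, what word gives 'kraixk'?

rather

b(1)→m(12) and e(4)→x(23) fit y≡21x+17 (mod 26); the inverse of 21 mod 26 is 5. Treating letters as 0–25, the rule is x ↦ 21x + 17 (mod 26).
Decoding kraixk: k(10)→5·(10−17)≡17=r; r(17)→5·(17−17)≡0=a; a(0)→5·(0−17)≡19=t; i(8)→5·(8−17)≡7=h; x(23)→5·(23−17)≡4=e; k(10)→5·(10−17)≡17=r (all mod 26).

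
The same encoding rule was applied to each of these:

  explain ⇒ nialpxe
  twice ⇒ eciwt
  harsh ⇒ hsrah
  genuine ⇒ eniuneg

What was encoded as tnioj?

The output letters match the input read backwards: explain reversed is nialpxe. It's just the letters in reverse order.
Reversing it on tnioj: then reverse → joint.

joint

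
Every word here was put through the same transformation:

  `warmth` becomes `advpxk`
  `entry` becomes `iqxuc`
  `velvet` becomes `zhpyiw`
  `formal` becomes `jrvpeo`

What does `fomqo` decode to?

Shifts by position in warmth: pos 0: w→a (+4), pos 1: a→d (+3), pos 2: r→v (+4), pos 3: m→p (+3) — repeating every 2. It's a Vigenère-style cipher with numeric key [4,3]: position i shifts by key[i mod 2].
Reversing it on fomqo: f−4=b, o−3=l, m−4=i, q−3=n, o−4=k.

blink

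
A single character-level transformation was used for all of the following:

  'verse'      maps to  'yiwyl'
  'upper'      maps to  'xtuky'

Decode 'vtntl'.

spine

The shift increases by 1 at each position, starting from +3: 3, 4, 5, ….
Reversing it on vtntl: v−3=s, t−4=p, n−5=i, t−6=n, l−7=e.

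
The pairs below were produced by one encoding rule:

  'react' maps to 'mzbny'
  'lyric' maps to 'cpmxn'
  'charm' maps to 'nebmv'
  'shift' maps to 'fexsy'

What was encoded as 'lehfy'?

ghost

This is an affine cipher: with a=0,…,z=25, each position x becomes (19x+1) mod 26.
Decoding lehfy: l(11)→11·(11−1)≡6=g; e(4)→11·(4−1)≡7=h; h(7)→11·(7−1)≡14=o; f(5)→11·(5−1)≡18=s; y(24)→11·(24−1)≡19=t (all mod 26).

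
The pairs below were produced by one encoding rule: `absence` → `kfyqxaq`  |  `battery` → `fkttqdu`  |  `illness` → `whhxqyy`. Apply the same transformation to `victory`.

Each letter's alphabet position (a=0..z=25) is mapped through 21·x+10 mod 26 — an affine cipher.
Applying it to victory: v(21)→21·21+10≡9=j; i(8)→21·8+10≡22=w; c(2)→21·2+10≡0=a; t(19)→21·19+10≡19=t; o(14)→21·14+10≡18=s; r(17)→21·17+10≡3=d; y(24)→21·24+10≡20=u (all mod 26).

jwatsdu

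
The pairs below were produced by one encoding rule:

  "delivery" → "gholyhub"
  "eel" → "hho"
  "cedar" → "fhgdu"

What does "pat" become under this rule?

sdw

Compare letters: d→g is +3, e→h is +3, l→o is +3 — a constant shift. This is a Caesar cipher with shift 3.
On pat: p+3=s, a+3=d, t+3=w.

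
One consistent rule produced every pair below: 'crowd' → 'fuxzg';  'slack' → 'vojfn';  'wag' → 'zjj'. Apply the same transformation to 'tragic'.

wujjrf

The shift depends on letter class: consonant c→f is +3, but vowel o→x is +9. Vowels shift forward by 9 and consonants shift forward by 3.
On tragic: t(cons)+3=w, r(cons)+3=u, a(vowel)+9=j, g(cons)+3=j, i(vowel)+9=r, c(cons)+3=f.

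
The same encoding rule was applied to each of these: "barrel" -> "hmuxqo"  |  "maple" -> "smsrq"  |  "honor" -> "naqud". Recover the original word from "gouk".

acre

Shifts by position in barrel: pos 0: b→h (+6), pos 1: a→m (+12), pos 2: r→u (+3), pos 3: r→x (+6), pos 4: e→q (+12), pos 5: l→o (+3) — repeating every 3. A repeating key of period 3 is used — shifts +6, +12, +3 over and over.
Undoing it on gouk: g−6=a, o−12=c, u−3=r, k−6=e.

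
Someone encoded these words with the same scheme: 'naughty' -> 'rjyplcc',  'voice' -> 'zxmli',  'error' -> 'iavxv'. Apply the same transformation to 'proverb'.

taseiaf

It's a Vigenère-style cipher with numeric key [4,9]: position i shifts by key[i mod 2].
On proverb: p+4=t, r+9=a, o+4=s, v+9=e, e+4=i, r+9=a, b+4=f.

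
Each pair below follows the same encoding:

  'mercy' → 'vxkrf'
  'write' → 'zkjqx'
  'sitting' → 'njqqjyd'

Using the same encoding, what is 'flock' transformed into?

asbrp

Treating letters as 0–25, the rule is x ↦ 3x + 11 (mod 26).
Applying it to flock: f(5)→3·5+11≡0=a; l(11)→3·11+11≡18=s; o(14)→3·14+11≡1=b; c(2)→3·2+11≡17=r; k(10)→3·10+11≡15=p (all mod 26).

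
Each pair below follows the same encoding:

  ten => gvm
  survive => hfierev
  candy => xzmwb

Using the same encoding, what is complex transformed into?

Each pair mirrors across the alphabet (t↔g, e↔v, n↔m): positions sum to 25. Letters are reflected about the middle of the alphabet (position → 25−position): Atbash.
Applying it to complex: c↔x, o↔l, m↔n, p↔k, l↔o, e↔v, x↔c.

xlnkovc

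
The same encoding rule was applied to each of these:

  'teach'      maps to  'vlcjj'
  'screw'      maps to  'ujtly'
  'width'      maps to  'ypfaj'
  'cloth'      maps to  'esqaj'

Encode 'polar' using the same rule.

The shifts repeat in a cycle of length 2: positions 0,1,… shift by +2, +7, then the pattern repeats.
For polar: p+2=r, o+7=v, l+2=n, a+7=h, r+2=t.

rvnht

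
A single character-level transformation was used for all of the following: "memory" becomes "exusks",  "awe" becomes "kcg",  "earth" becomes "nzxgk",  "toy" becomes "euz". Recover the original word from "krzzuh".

bottle

The output letters match the input read backwards, each shifted +6: memory reversed is yromem. Two steps: reverse the string, then apply a Caesar shift of +6.
Undoing it on krzzuh: shift back: k−6=e, r−6=l, z−6=t, z−6=t, u−6=o, h−6=b → elttob; then reverse → bottle.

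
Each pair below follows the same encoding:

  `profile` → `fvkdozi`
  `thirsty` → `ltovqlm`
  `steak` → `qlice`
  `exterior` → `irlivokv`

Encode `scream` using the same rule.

qsvicu

Treating letters as 0–25, the rule is x ↦ 21x + 2 (mod 26).
On scream: s(18)→21·18+2≡16=q; c(2)→21·2+2≡18=s; r(17)→21·17+2≡21=v; e(4)→21·4+2≡8=i; a(0)→21·0+2≡2=c; m(12)→21·12+2≡20=u (all mod 26).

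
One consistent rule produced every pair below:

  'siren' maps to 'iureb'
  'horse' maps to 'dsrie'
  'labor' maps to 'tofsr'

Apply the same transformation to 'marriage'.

korruome

Each letter's alphabet position (a=0..z=25) is mapped through 17·x+14 mod 26 — an affine cipher.
For marriage: m(12)→17·12+14≡10=k; a(0)→17·0+14≡14=o; r(17)→17·17+14≡17=r; r(17)→17·17+14≡17=r; i(8)→17·8+14≡20=u; a(0)→17·0+14≡14=o; g(6)→17·6+14≡12=m; e(4)→17·4+14≡4=e (all mod 26).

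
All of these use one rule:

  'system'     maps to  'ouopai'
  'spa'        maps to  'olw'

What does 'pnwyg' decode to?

This is a Caesar cipher with shift 22.
Undoing it on pnwyg: p−22=t, n−22=r, w−22=a, y−22=c, g−22=k.

track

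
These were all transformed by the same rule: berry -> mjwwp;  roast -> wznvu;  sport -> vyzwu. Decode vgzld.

b(1)→m(12) and e(4)→j(9) fit y≡25x+13 (mod 26); the inverse of 25 mod 26 is 25. Treating letters as 0–25, the rule is x ↦ 25x + 13 (mod 26).
Undoing it on vgzld: v(21)→25·(21−13)≡18=s; g(6)→25·(6−13)≡7=h; z(25)→25·(25−13)≡14=o; l(11)→25·(11−13)≡2=c; d(3)→25·(3−13)≡10=k (all mod 26).

shock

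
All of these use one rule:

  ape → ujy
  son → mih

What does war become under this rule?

qul

Every letter moves 20 places later in the alphabet, wrapping around z→a.
On war: w+20=q, a+20=u, r+20=l.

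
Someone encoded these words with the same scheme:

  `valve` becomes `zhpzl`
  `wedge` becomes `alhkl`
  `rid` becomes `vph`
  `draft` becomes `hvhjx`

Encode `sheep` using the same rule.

wlllt

The shift depends on letter class: consonant v→z is +4, but vowel a→h is +7. The rule splits by letter class: vowels +7, consonants +4.
On sheep: s(cons)+4=w, h(cons)+4=l, e(vowel)+7=l, e(vowel)+7=l, p(cons)+4=t.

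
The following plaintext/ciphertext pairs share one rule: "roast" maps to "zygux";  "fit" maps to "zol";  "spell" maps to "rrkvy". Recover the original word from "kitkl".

fence

Two steps: reverse the string, then apply a Caesar shift of +6.
Decoding kitkl: shift back: k−6=e, i−6=c, t−6=n, k−6=e, l−6=f → ecnef; then reverse → fence.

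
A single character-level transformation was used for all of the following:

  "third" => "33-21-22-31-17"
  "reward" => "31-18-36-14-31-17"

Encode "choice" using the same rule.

t is letter #20 and maps to 33: an offset of 13. The number is (letter's place in the alphabet, a=1) + 13.
For choice: c=3→16, h=8→21, o=15→28, i=9→22, c=3→16, e=5→18.

16-21-28-22-16-18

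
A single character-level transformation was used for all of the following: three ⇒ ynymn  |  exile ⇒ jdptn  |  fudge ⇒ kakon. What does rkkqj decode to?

media

In three: t→y is +5, h→n is +6, r→y is +7, e→m is +8 — the shift increases by 1 each position. Letter i (0-indexed) is shifted by i+5, so successive shifts are 5, 6, 7, ….
Reversing it on rkkqj: r−5=m, k−6=e, k−7=d, q−8=i, j−9=a.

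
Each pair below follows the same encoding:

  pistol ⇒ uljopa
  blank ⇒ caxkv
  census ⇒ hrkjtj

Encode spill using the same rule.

Treating letters as 0–25, the rule is x ↦ 5x + 23 (mod 26).
For spill: s(18)→5·18+23≡9=j; p(15)→5·15+23≡20=u; i(8)→5·8+23≡11=l; l(11)→5·11+23≡0=a; l(11)→5·11+23≡0=a (all mod 26).

julaa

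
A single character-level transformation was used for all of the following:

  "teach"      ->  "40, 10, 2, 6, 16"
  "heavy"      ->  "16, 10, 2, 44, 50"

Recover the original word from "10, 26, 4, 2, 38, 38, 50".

embassy

t(#20)→40 and e(#5)→10: differences scale by 2, so n = 2·pos + 0. The formula is n = 2×(alphabet index, a=1).
Reversing it on 10, 26, 4, 2, 38, 38, 50: 10→(10−0)÷2=5=e, 26→(26−0)÷2=13=m, 4→(4−0)÷2=2=b, 2→(2−0)÷2=1=a, 38→(38−0)÷2=19=s, 38→(38−0)÷2=19=s, 50→(50−0)÷2=25=y.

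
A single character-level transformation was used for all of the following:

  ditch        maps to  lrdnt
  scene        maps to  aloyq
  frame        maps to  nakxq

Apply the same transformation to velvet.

dnvgqg

In ditch: d→l is +8, i→r is +9, t→d is +10, c→n is +11 — the shift increases by 1 each position. Letter i (0-indexed) is shifted by i+8, so successive shifts are 8, 9, 10, ….
On velvet: v+8=d, e+9=n, l+10=v, v+11=g, e+12=q, t+13=g.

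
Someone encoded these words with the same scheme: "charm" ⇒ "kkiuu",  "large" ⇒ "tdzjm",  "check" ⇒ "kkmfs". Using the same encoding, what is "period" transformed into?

A repeating key of period 2 is used — shifts +8, +3 over and over.
On period: p+8=x, e+3=h, r+8=z, i+3=l, o+8=w, d+3=g.

xhzlwg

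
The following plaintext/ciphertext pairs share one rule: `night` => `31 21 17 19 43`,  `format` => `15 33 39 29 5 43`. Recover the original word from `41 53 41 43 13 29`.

system

n(#14)→31 and i(#9)→21: differences scale by 2, so n = 2·pos + 3. The formula is n = 2×(alphabet index, a=1) + 3.
Decoding 41 53 41 43 13 29: 41→(41−3)÷2=19=s, 53→(53−3)÷2=25=y, 41→(41−3)÷2=19=s, 43→(43−3)÷2=20=t, 13→(13−3)÷2=5=e, 29→(29−3)÷2=13=m.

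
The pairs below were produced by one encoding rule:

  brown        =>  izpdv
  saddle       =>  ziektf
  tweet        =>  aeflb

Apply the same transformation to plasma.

wtbzub

Shifts by position in brown: pos 0: b→i (+7), pos 1: r→z (+8), pos 2: o→p (+1), pos 3: w→d (+7), pos 4: n→v (+8) — repeating every 3. It's a Vigenère-style cipher with numeric key [7,8,1]: position i shifts by key[i mod 3].
Applying it to plasma: p+7=w, l+8=t, a+1=b, s+7=z, m+8=u, a+1=b.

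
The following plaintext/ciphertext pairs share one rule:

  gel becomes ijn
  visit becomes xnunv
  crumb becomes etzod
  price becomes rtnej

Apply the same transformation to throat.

The shift depends on letter class: consonant g→i is +2, but vowel e→j is +5. Two shifts are in play — +5 for a/e/i/o/u, +2 for every other letter.
On throat: t(cons)+2=v, h(cons)+2=j, r(cons)+2=t, o(vowel)+5=t, a(vowel)+5=f, t(cons)+2=v.

vjttfv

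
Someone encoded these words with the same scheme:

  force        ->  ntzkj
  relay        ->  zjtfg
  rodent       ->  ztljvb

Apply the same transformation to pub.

The shift depends on letter class: consonant f→n is +8, but vowel o→t is +5. Two shifts are in play — +5 for a/e/i/o/u, +8 for every other letter.
On pub: p(cons)+8=x, u(vowel)+5=z, b(cons)+8=j.

xzj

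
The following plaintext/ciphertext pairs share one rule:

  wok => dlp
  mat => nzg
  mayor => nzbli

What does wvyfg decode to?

debut

Each pair mirrors across the alphabet (w↔d, o↔l, k↔p): positions sum to 25. This is the alphabet-reversal cipher (Atbash): a becomes z, b becomes y, etc.
Undoing it on wvyfg: w↔d, v↔e, y↔b, f↔u, g↔t.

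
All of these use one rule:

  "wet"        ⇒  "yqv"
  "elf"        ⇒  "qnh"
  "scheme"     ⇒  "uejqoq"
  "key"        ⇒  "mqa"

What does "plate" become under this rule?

The shift depends on letter class: consonant w→y is +2, but vowel e→q is +12. The rule splits by letter class: vowels +12, consonants +2.
On plate: p(cons)+2=r, l(cons)+2=n, a(vowel)+12=m, t(cons)+2=v, e(vowel)+12=q.

rnmvq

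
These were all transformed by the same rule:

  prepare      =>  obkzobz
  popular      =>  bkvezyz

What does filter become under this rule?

bodvsp

The output letters match the input read backwards, each shifted +10: prepare reversed is eraperp. Two steps: reverse the string, then apply a Caesar shift of +10.
For filter: reverse → retlif; then shift: r+10=b, e+10=o, t+10=d, l+10=v, i+10=s, f+10=p.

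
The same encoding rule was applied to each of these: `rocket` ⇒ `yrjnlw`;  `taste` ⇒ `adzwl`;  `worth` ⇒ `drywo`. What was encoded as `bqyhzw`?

Shifts by position in rocket: pos 0: r→y (+7), pos 1: o→r (+3), pos 2: c→j (+7), pos 3: k→n (+3) — repeating every 2. It's a Vigenère-style cipher with numeric key [7,3]: position i shifts by key[i mod 2].
Undoing it on bqyhzw: b−7=u, q−3=n, y−7=r, h−3=e, z−7=s, w−3=t.

unrest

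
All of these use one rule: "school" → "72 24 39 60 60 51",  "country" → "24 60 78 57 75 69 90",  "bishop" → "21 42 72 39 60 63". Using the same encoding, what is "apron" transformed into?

s(#19)→72 and c(#3)→24: differences scale by 3, so n = 3·pos + 15. With a=1..z=26, the number is 3·pos + 15.
On apron: a=1→18, p=16→63, r=18→69, o=15→60, n=14→57.

18 63 69 60 57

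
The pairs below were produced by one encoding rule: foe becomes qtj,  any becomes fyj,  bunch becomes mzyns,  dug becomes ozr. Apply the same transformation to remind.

The shift depends on letter class: consonant f→q is +11, but vowel o→t is +5. Vowels shift forward by 5 and consonants shift forward by 11.
On remind: r(cons)+11=c, e(vowel)+5=j, m(cons)+11=x, i(vowel)+5=n, n(cons)+11=y, d(cons)+11=o.

cjxnyo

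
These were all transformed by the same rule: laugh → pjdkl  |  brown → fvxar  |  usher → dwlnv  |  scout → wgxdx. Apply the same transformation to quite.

The shift depends on letter class: consonant l→p is +4, but vowel a→j is +9. The rule splits by letter class: vowels +9, consonants +4.
For quite: q(cons)+4=u, u(vowel)+9=d, i(vowel)+9=r, t(cons)+4=x, e(vowel)+9=n.

udrxn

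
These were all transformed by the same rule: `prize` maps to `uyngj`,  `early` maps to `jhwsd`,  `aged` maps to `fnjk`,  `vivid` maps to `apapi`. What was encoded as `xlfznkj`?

Shifts by position in prize: pos 0: p→u (+5), pos 1: r→y (+7), pos 2: i→n (+5), pos 3: z→g (+7) — repeating every 2. The shifts repeat in a cycle of length 2: positions 0,1,… shift by +5, +7, then the pattern repeats.
Reversing it on xlfznkj: x−5=s, l−7=e, f−5=a, z−7=s, n−5=i, k−7=d, j−5=e.

seaside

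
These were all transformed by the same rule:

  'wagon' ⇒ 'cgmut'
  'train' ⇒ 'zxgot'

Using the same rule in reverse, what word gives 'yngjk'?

shade

Compare letters: w→c is +6, a→g is +6, g→m is +6 — a constant shift. Each letter is shifted forward by 6 in the alphabet (a Caesar shift of +6).
Reversing it on yngjk: y−6=s, n−6=h, g−6=a, j−6=d, k−6=e.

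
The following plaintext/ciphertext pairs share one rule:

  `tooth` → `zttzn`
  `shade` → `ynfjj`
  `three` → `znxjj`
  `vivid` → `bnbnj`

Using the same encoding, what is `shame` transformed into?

ynfsj

Two shifts are in play — +5 for a/e/i/o/u, +6 for every other letter.
Applying it to shame: s(cons)+6=y, h(cons)+6=n, a(vowel)+5=f, m(cons)+6=s, e(vowel)+5=j.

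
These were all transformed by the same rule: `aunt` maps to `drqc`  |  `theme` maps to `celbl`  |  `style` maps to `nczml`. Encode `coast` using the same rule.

This is an affine cipher: with a=0,…,z=25, each position x becomes (15x+3) mod 26.
Applying it to coast: c(2)→15·2+3≡7=h; o(14)→15·14+3≡5=f; a(0)→15·0+3≡3=d; s(18)→15·18+3≡13=n; t(19)→15·19+3≡2=c (all mod 26).

hfdnc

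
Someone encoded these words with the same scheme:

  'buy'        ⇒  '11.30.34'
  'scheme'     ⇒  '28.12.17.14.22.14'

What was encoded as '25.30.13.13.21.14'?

Each letter is replaced by its alphabet position (a=1..z=26) + 9.
Reversing it on 25.30.13.13.21.14: 25→(25−9)÷1=16=p, 30→(30−9)÷1=21=u, 13→(13−9)÷1=4=d, 13→(13−9)÷1=4=d, 21→(21−9)÷1=12=l, 14→(14−9)÷1=5=e.

puddle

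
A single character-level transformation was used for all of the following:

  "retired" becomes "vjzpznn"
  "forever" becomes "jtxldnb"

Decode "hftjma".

In retired: r→v is +4, e→j is +5, t→z is +6, i→p is +7 — the shift increases by 1 each position. Letter i (0-indexed) is shifted by i+4, so successive shifts are 4, 5, 6, ….
Undoing it on hftjma: h−4=d, f−5=a, t−6=n, j−7=c, m−8=e, a−9=r.

dancer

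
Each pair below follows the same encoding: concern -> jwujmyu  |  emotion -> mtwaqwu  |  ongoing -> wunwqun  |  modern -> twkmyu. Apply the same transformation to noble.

uwism

The rule splits by letter class: vowels +8, consonants +7.
For noble: n(cons)+7=u, o(vowel)+8=w, b(cons)+7=i, l(cons)+7=s, e(vowel)+8=m.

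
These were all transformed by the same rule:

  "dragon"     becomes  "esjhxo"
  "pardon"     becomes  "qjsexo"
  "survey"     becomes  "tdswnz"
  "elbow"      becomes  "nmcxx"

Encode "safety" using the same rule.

tjgnuz

The rule splits by letter class: vowels +9, consonants +1.
Applying it to safety: s(cons)+1=t, a(vowel)+9=j, f(cons)+1=g, e(vowel)+9=n, t(cons)+1=u, y(cons)+1=z.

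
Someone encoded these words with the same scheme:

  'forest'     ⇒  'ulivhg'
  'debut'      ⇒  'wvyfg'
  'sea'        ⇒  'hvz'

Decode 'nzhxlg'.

Each pair mirrors across the alphabet (f↔u, o↔l, r↔i): positions sum to 25. Letters are reflected about the middle of the alphabet (position → 25−position): Atbash.
Decoding nzhxlg: n↔m, z↔a, h↔s, x↔c, l↔o, g↔t.

mascot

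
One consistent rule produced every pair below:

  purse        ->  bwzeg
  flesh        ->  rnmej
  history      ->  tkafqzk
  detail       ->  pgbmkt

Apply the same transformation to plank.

bnizm

Shifts by position in purse: pos 0: p→b (+12), pos 1: u→w (+2), pos 2: r→z (+8), pos 3: s→e (+12), pos 4: e→g (+2) — repeating every 3. A repeating key of period 3 is used — shifts +12, +2, +8 over and over.
Applying it to plank: p+12=b, l+2=n, a+8=i, n+12=z, k+2=m.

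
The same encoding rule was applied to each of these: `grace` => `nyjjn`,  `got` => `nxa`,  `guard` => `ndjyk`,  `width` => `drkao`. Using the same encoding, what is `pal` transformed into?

wjs

Two shifts are in play — +9 for a/e/i/o/u, +7 for every other letter.
Applying it to pal: p(cons)+7=w, a(vowel)+9=j, l(cons)+7=s.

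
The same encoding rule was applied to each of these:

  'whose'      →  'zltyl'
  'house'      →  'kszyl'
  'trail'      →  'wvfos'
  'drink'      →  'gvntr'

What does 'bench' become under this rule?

In whose: w→z is +3, h→l is +4, o→t is +5, s→y is +6 — the shift increases by 1 each position. Letter i (0-indexed) is shifted by i+3, so successive shifts are 3, 4, 5, ….
For bench: b+3=e, e+4=i, n+5=s, c+6=i, h+7=o.

eisio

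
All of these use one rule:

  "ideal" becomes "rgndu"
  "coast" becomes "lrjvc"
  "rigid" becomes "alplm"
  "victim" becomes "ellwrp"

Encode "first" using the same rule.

olavc

Shifts by position in ideal: pos 0: i→r (+9), pos 1: d→g (+3), pos 2: e→n (+9), pos 3: a→d (+3) — repeating every 2. The shifts repeat in a cycle of length 2: positions 0,1,… shift by +9, +3, then the pattern repeats.
On first: f+9=o, i+3=l, r+9=a, s+3=v, t+9=c.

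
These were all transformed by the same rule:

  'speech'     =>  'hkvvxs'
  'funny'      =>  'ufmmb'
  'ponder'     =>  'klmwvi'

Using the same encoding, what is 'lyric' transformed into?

Each pair mirrors across the alphabet (s↔h, p↔k, e↔v): positions sum to 25. Letters are reflected about the middle of the alphabet (position → 25−position): Atbash.
For lyric: l↔o, y↔b, r↔i, i↔r, c↔x.

obirx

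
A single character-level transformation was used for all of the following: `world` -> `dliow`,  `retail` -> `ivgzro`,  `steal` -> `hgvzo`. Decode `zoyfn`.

Letters are reflected about the middle of the alphabet (position → 25−position): Atbash.
Undoing it on zoyfn: z↔a, o↔l, y↔b, f↔u, n↔m.

album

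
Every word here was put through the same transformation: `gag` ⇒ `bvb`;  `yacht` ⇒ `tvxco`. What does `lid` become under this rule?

gdy

Compare letters: g→b is +21, a→v is +21, g→b is +21 — a constant shift. It's a constant shift of +21 (ROT21).
On lid: l+21=g, i+21=d, d+21=y.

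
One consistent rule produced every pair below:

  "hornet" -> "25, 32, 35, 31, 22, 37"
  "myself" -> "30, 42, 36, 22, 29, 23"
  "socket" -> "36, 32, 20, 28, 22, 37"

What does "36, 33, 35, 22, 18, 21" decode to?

spread

The number is (letter's place in the alphabet, a=1) + 17.
Undoing it on 36, 33, 35, 22, 18, 21: 36→(36−17)÷1=19=s, 33→(33−17)÷1=16=p, 35→(35−17)÷1=18=r, 22→(22−17)÷1=5=e, 18→(18−17)÷1=1=a, 21→(21−17)÷1=4=d.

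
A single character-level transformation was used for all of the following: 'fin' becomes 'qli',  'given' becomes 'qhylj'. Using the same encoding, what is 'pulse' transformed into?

hvoxs

The word is reversed, then every letter is shifted forward by 3.
On pulse: reverse → eslup; then shift: e+3=h, s+3=v, l+3=o, u+3=x, p+3=s.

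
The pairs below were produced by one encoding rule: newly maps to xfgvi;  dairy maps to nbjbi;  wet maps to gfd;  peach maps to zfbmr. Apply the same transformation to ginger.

qjxqfb

Vowels shift forward by 1 and consonants shift forward by 10.
On ginger: g(cons)+10=q, i(vowel)+1=j, n(cons)+10=x, g(cons)+10=q, e(vowel)+1=f, r(cons)+10=b.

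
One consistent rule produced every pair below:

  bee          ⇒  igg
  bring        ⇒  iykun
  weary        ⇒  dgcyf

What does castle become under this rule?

Two shifts are in play — +2 for a/e/i/o/u, +7 for every other letter.
For castle: c(cons)+7=j, a(vowel)+2=c, s(cons)+7=z, t(cons)+7=a, l(cons)+7=s, e(vowel)+2=g.

jczasg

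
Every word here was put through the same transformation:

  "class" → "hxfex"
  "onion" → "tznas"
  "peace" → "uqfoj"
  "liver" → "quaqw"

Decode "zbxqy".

upset

The shifts repeat in a cycle of length 2: positions 0,1,… shift by +5, +12, then the pattern repeats.
Decoding zbxqy: z−5=u, b−12=p, x−5=s, q−12=e, y−5=t.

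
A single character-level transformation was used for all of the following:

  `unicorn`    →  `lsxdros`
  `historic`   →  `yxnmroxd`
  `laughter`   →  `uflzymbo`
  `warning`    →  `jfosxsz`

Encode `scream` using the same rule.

ndobft

u(20)→l(11) and n(13)→s(18) fit y≡25x+5 (mod 26); the inverse of 25 mod 26 is 25. Treating letters as 0–25, the rule is x ↦ 25x + 5 (mod 26).
Applying it to scream: s(18)→25·18+5≡13=n; c(2)→25·2+5≡3=d; r(17)→25·17+5≡14=o; e(4)→25·4+5≡1=b; a(0)→25·0+5≡5=f; m(12)→25·12+5≡19=t (all mod 26).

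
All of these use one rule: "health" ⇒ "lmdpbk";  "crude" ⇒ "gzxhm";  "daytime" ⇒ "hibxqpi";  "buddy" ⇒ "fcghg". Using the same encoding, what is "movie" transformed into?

Shifts by position in health: pos 0: h→l (+4), pos 1: e→m (+8), pos 2: a→d (+3), pos 3: l→p (+4), pos 4: t→b (+8), pos 5: h→k (+3) — repeating every 3. A repeating key of period 3 is used — shifts +4, +8, +3 over and over.
For movie: m+4=q, o+8=w, v+3=y, i+4=m, e+8=m.

qwymm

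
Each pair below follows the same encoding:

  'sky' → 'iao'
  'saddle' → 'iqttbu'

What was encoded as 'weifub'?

Compare letters: s→i is +16, k→a is +16, y→o is +16 — a constant shift. Each letter is shifted forward by 16 in the alphabet (a Caesar shift of +16).
Reversing it on weifub: w−16=g, e−16=o, i−16=s, f−16=p, u−16=e, b−16=l.

gospel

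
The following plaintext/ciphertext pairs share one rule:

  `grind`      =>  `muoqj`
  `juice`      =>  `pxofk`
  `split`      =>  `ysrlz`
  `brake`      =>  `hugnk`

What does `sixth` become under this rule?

Shifts by position in grind: pos 0: g→m (+6), pos 1: r→u (+3), pos 2: i→o (+6), pos 3: n→q (+3) — repeating every 2. A repeating key of period 2 is used — shifts +6, +3 over and over.
On sixth: s+6=y, i+3=l, x+6=d, t+3=w, h+6=n.

yldwn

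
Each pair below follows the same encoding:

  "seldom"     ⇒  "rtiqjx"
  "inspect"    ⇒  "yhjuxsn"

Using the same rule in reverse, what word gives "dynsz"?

The output letters match the input read backwards, each shifted +5: seldom reversed is modles. The word is reversed, then every letter is shifted forward by 5.
Reversing it on dynsz: shift back: d−5=y, y−5=t, n−5=i, s−5=n, z−5=u → ytinu; then reverse → unity.

unity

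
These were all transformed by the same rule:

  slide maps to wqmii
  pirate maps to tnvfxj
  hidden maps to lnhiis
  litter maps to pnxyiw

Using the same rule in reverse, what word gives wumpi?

Shifts by position in slide: pos 0: s→w (+4), pos 1: l→q (+5), pos 2: i→m (+4), pos 3: d→i (+5) — repeating every 2. A repeating key of period 2 is used — shifts +4, +5 over and over.
Decoding wumpi: w−4=s, u−5=p, m−4=i, p−5=k, i−4=e.

spike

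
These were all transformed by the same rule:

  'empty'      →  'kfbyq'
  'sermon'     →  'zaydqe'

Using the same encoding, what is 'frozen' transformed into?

The output letters match the input read backwards, each shifted +12: empty reversed is ytpme. Two steps: reverse the string, then apply a Caesar shift of +12.
Applying it to frozen: reverse → nezorf; then shift: n+12=z, e+12=q, z+12=l, o+12=a, r+12=d, f+12=r.

zqladr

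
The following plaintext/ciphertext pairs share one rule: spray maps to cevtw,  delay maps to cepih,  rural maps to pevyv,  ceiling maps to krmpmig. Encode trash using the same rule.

The output letters match the input read backwards, each shifted +4: spray reversed is yarps. Two steps: reverse the string, then apply a Caesar shift of +4.
Applying it to trash: reverse → hsart; then shift: h+4=l, s+4=w, a+4=e, r+4=v, t+4=x.

lwevx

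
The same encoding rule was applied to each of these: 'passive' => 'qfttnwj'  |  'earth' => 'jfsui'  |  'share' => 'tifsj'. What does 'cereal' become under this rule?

The shift depends on letter class: consonant p→q is +1, but vowel a→f is +5. The rule splits by letter class: vowels +5, consonants +1.
Applying it to cereal: c(cons)+1=d, e(vowel)+5=j, r(cons)+1=s, e(vowel)+5=j, a(vowel)+5=f, l(cons)+1=m.

djsjfm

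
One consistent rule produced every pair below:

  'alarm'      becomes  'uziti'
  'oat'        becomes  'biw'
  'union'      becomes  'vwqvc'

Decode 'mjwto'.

Read the word backwards and shift each letter +8.
Decoding mjwto: shift back: m−8=e, j−8=b, w−8=o, t−8=l, o−8=g → ebolg; then reverse → globe.

globe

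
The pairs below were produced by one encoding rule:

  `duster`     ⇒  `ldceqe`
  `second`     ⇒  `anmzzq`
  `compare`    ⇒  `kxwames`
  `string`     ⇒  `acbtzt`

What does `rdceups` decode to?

In duster: d→l is +8, u→d is +9, s→c is +10, t→e is +11 — the shift increases by 1 each position. Letter i (0-indexed) is shifted by i+8, so successive shifts are 8, 9, 10, ….
Decoding rdceups: r−8=j, d−9=u, c−10=s, e−11=t, u−12=i, p−13=c, s−14=e.

justice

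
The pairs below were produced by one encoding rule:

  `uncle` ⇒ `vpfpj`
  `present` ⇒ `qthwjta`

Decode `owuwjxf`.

nursery

In uncle: u→v is +1, n→p is +2, c→f is +3, l→p is +4 — the shift increases by 1 each position. Each letter shifts forward by (position + 1), i.e. 1, 2, 3, … — the shift grows by one for each successive letter.
Reversing it on owuwjxf: o−1=n, w−2=u, u−3=r, w−4=s, j−5=e, x−6=r, f−7=y.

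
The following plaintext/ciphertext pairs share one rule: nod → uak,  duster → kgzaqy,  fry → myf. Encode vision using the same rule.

Vowels shift forward by 12 and consonants shift forward by 7.
Applying it to vision: v(cons)+7=c, i(vowel)+12=u, s(cons)+7=z, i(vowel)+12=u, o(vowel)+12=a, n(cons)+7=u.

cuzuau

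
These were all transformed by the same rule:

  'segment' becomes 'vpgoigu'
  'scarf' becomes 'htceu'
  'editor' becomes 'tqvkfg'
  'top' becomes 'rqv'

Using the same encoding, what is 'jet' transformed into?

vgl

The output letters match the input read backwards, each shifted +2: segment reversed is tnemges. Two steps: reverse the string, then apply a Caesar shift of +2.
On jet: reverse → tej; then shift: t+2=v, e+2=g, j+2=l.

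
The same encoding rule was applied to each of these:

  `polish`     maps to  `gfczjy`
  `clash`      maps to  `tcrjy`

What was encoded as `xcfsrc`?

This is a Caesar cipher with shift 17.
Decoding xcfsrc: x−17=g, c−17=l, f−17=o, s−17=b, r−17=a, c−17=l.

global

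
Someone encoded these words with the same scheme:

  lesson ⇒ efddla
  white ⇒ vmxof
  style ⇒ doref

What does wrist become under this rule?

vsxdo

l(11)→e(4) and e(4)→f(5) fit y≡11x+13 (mod 26); the inverse of 11 mod 26 is 19. This is an affine cipher: with a=0,…,z=25, each position x becomes (11x+13) mod 26.
On wrist: w(22)→11·22+13≡21=v; r(17)→11·17+13≡18=s; i(8)→11·8+13≡23=x; s(18)→11·18+13≡3=d; t(19)→11·19+13≡14=o (all mod 26).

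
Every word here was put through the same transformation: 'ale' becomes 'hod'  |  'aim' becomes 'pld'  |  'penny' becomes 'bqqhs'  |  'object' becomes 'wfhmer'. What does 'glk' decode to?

The word is reversed, then every letter is shifted forward by 3.
Decoding glk: shift back: g−3=d, l−3=i, k−3=h → dih; then reverse → hid.

hid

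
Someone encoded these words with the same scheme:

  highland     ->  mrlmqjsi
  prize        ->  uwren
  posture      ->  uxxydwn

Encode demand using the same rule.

inrjsi

The shift depends on letter class: consonant h→m is +5, but vowel i→r is +9. Two shifts are in play — +9 for a/e/i/o/u, +5 for every other letter.
Applying it to demand: d(cons)+5=i, e(vowel)+9=n, m(cons)+5=r, a(vowel)+9=j, n(cons)+5=s, d(cons)+5=i.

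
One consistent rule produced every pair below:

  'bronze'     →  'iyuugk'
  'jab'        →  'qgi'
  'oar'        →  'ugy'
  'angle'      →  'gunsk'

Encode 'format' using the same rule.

muytga

The shift depends on letter class: consonant b→i is +7, but vowel o→u is +6. Vowels shift forward by 6 and consonants shift forward by 7.
On format: f(cons)+7=m, o(vowel)+6=u, r(cons)+7=y, m(cons)+7=t, a(vowel)+6=g, t(cons)+7=a.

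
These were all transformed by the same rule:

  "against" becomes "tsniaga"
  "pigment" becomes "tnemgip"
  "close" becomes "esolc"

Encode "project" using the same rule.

tcejorp

The word is simply reversed.
Applying it to project: reverse → tcejorp.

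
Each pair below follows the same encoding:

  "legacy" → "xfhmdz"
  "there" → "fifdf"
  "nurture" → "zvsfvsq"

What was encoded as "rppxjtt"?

A repeating key of period 3 is used — shifts +12, +1, +1 over and over.
Undoing it on rppxjtt: r−12=f, p−1=o, p−1=o, x−12=l, j−1=i, t−1=s, t−12=h.

foolish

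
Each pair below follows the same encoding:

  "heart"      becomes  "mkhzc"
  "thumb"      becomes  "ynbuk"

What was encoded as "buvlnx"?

wooden

In heart: h→m is +5, e→k is +6, a→h is +7, r→z is +8 — the shift increases by 1 each position. Letter i (0-indexed) is shifted by i+5, so successive shifts are 5, 6, 7, ….
Reversing it on buvlnx: b−5=w, u−6=o, v−7=o, l−8=d, n−9=e, x−10=n.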